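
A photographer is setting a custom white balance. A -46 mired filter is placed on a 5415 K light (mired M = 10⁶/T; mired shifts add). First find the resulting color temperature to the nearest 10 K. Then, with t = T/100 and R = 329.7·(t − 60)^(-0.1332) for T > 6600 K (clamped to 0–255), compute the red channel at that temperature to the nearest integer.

M_in = 10⁶/5415 = 184.67; M_out = 184.67 + (-46) = 138.67.
T_out = 10⁶/138.67 = 7211.3 K → 7210 K; t = 72.1.
R = 329.7·(72.1 − 60)^(-0.1332) = 329.7·12.1^(-0.1332) = 329.7·0.71742 = 236.533.
Rounded: 237.

237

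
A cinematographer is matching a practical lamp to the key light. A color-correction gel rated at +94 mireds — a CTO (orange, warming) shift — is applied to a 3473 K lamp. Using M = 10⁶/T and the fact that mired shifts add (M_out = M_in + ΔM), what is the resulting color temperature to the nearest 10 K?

2620 K

M_in = 10⁶/3473 = 287.94 mireds.
M_out = 287.94 + (+94) = 381.94 mireds.
T_out = 10⁶/381.94 = 2618.2 K → 2620 K.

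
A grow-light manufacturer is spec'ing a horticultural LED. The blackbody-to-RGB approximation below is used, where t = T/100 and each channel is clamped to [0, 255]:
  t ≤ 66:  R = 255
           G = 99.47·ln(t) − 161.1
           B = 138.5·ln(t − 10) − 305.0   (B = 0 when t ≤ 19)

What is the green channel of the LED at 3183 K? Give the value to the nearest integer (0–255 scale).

183

t = 3183/100 = 31.83; the t ≤ 66 branch applies.
G = 99.47·ln 31.83 − 161.1 = 99.47·3.4604 − 161.1 = 183.107.
Rounded: 183.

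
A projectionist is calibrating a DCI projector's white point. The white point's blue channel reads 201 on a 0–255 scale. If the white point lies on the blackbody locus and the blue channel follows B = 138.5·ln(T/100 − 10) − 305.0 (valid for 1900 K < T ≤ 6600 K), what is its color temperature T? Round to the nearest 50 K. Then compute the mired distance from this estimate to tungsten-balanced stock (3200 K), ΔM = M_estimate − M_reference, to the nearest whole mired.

-106 mireds

ln(t − 10) = (201 + 305.0) / 138.5 = 3.6534.
t − 10 = e^3.6534 = 38.607, so t = 48.607.
T = 100·t = 4861 K → 4850 K to the nearest 50 K.
M_estimate = 10⁶/4850 = 206.19; M_reference = 10⁶/3200 = 312.50.
ΔM = 206.19 − 312.50 = -106.31 → -106 mireds.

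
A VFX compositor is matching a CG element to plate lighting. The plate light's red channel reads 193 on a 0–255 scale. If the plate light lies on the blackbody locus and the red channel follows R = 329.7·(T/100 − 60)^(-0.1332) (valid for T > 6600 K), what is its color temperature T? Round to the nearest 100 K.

11600 K

(t − 60)^(-0.1332) = 193/329.7 = 0.58538.
t − 60 = 0.58538^(1/-0.1332) = 0.58538^(-7.508) = 55.713, so t = 115.713.
T = 100·t = 11571 K → 11600 K to the nearest 100 K.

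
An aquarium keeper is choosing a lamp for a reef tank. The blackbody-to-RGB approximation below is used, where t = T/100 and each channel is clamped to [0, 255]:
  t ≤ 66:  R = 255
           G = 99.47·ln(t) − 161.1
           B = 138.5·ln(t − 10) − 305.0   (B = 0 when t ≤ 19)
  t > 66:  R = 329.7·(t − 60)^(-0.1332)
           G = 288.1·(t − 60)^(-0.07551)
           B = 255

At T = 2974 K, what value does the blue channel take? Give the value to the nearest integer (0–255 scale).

108

t = 2974/100 = 29.74; the t ≤ 66 branch applies.
B = 138.5·ln(29.74 − 10) − 305.0 = 138.5·ln 19.74 − 305.0 = 138.5·2.9826 − 305.0 = 108.097.
Rounded: 108.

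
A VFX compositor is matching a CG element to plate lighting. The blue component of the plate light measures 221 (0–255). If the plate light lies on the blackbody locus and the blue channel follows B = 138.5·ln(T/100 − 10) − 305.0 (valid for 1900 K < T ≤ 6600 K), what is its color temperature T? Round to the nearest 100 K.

ln(t − 10) = (221 + 305.0) / 138.5 = 3.7978.
t − 10 = e^3.7978 = 44.604, so t = 54.604.
T = 100·t = 5460 K → 5500 K to the nearest 100 K.

5500 K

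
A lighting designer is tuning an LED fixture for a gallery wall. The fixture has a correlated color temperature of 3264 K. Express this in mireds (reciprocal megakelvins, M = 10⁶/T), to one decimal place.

306.4 mireds

M = 10⁶ / 3264 = 306.373 → 306.4 mireds.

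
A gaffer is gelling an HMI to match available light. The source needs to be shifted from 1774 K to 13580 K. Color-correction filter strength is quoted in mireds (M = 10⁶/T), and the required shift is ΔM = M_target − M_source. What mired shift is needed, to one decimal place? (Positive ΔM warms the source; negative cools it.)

M_source = 10⁶/1774 = 563.698; M_target = 10⁶/13580 = 73.638.
ΔM = 73.638 − 563.698 = -490.060 → -490.1 mireds, a cooling shift.

-490.1 mireds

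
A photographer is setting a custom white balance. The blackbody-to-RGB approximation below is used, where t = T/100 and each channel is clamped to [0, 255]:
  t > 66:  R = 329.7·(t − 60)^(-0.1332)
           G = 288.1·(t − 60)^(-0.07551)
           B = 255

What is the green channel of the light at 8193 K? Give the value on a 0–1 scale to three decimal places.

t = 8193/100 = 81.93; the t > 66 branch applies.
G = 288.1·(81.93 − 60)^(-0.07551) = 288.1·21.93^(-0.07551) = 288.1·0.79202 = 228.182.
On a 0–1 scale: 228.182/255 = 0.8948 → 0.895.

0.895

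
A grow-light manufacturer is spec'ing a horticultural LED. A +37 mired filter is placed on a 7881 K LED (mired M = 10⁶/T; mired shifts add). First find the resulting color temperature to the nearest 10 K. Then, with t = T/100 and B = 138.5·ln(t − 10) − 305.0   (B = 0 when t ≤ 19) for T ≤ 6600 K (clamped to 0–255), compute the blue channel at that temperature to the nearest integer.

M_in = 10⁶/7881 = 126.89; M_out = 126.89 + (+37) = 163.89.
T_out = 10⁶/163.89 = 6101.7 K → 6100 K; t = 61.
B = 138.5·ln(61 − 10) − 305.0 = 138.5·ln 51 − 305.0 = 138.5·3.9318 − 305.0 = 239.558.
Rounded: 240.

240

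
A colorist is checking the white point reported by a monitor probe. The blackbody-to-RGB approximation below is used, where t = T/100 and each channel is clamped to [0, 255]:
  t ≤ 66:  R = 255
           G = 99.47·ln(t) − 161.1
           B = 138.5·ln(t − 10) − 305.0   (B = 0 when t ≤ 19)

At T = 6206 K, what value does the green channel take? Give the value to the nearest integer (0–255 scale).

250

t = 6206/100 = 62.06; the t ≤ 66 branch applies.
G = 99.47·ln 62.06 − 161.1 = 99.47·4.1281 − 161.1 = 249.522.
Rounded: 250.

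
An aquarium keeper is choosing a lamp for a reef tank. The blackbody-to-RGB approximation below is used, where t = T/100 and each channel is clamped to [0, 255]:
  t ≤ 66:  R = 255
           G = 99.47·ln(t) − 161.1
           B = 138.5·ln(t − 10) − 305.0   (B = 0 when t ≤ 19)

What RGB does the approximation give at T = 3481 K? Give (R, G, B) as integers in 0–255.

t = 3481/100 = 34.81; the t ≤ 66 branch applies.
R = 255 by definition for t ≤ 66.
G = 99.47·ln 34.81 − 161.1 = 99.47·3.5499 − 161.1 = 192.009.
B = 138.5·ln(34.81 − 10) − 305.0 = 138.5·ln 24.81 − 305.0 = 138.5·3.2112 − 305.0 = 139.758.
Rounded: (255, 192, 140).

(255, 192, 140)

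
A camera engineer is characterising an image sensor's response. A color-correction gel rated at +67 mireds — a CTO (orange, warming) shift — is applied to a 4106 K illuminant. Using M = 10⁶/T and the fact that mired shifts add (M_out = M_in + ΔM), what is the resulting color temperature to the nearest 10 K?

M_in = 10⁶/4106 = 243.55 mireds.
M_out = 243.55 + (+67) = 310.55 mireds.
T_out = 10⁶/310.55 = 3220.1 K → 3220 K.

3220 K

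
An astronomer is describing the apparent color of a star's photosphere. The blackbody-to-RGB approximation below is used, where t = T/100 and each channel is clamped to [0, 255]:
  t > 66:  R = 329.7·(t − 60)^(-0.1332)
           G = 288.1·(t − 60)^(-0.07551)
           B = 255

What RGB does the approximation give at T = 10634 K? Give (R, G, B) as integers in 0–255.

t = 10634/100 = 106.34; the t > 66 branch applies.
R = 329.7·(106.34 − 60)^(-0.1332) = 329.7·46.34^(-0.1332) = 329.7·0.59992 = 197.794.
G = 288.1·(106.34 − 60)^(-0.07551) = 288.1·46.34^(-0.07551) = 288.1·0.74852 = 215.649.
B = 255 by definition for t > 66.
Rounded: (198, 216, 255).

(198, 216, 255)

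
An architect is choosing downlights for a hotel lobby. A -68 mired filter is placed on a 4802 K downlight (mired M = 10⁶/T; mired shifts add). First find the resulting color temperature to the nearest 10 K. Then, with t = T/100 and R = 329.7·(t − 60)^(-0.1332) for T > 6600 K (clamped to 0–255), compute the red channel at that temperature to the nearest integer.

M_in = 10⁶/4802 = 208.25; M_out = 208.25 + (-68) = 140.25.
T_out = 10⁶/140.25 = 7130.3 K → 7130 K; t = 71.3.
R = 329.7·(71.3 − 60)^(-0.1332) = 329.7·11.3^(-0.1332) = 329.7·0.72399 = 238.698.
Rounded: 239.

239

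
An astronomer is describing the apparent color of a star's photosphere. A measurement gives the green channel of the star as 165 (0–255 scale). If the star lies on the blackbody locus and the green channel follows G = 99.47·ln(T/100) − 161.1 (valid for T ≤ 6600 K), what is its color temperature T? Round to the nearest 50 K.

ln t = (165 + 161.1) / 99.47 = 3.2784.
t = e^3.2784 = 26.533.
T = 100·t = 2653 K → 2650 K to the nearest 50 K.

2650 K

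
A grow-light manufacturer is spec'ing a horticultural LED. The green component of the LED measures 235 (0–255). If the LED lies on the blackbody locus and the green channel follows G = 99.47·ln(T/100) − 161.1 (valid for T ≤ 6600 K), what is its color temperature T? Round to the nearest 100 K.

ln t = (235 + 161.1) / 99.47 = 3.9821.
t = e^3.9821 = 53.630.
T = 100·t = 5363 K → 5400 K to the nearest 100 K.

5400 K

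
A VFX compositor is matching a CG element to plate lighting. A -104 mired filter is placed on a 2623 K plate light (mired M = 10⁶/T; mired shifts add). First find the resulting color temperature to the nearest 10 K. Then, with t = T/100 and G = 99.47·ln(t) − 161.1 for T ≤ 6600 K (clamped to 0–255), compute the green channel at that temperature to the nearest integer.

M_in = 10⁶/2623 = 381.24; M_out = 381.24 + (-104) = 277.24.
T_out = 10⁶/277.24 = 3606.9 K → 3610 K; t = 36.1.
G = 99.47·ln 36.1 − 161.1 = 99.47·3.5863 − 161.1 = 195.629.
Rounded: 196.

196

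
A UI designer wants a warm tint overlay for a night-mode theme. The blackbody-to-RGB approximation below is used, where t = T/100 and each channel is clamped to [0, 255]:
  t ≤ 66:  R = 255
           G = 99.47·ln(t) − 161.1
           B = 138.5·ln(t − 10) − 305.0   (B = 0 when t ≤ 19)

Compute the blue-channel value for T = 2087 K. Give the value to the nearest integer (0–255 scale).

t = 2087/100 = 20.87; the t ≤ 66 branch applies.
B = 138.5·ln(20.87 − 10) − 305.0 = 138.5·ln 10.87 − 305.0 = 138.5·2.3860 − 305.0 = 25.462.
Rounded: 25.

25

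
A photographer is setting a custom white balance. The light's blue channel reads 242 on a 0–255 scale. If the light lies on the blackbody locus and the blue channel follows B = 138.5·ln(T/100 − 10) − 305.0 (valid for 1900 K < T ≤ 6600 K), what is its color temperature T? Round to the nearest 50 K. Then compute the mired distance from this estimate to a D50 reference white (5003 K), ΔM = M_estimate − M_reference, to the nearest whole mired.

ln(t − 10) = (242 + 305.0) / 138.5 = 3.9495.
t − 10 = e^3.9495 = 51.907, so t = 61.907.
T = 100·t = 6191 K → 6200 K to the nearest 50 K.
M_estimate = 10⁶/6200 = 161.29; M_reference = 10⁶/5003 = 199.88.
ΔM = 161.29 − 199.88 = -38.59 → -39 mireds.

-39 mireds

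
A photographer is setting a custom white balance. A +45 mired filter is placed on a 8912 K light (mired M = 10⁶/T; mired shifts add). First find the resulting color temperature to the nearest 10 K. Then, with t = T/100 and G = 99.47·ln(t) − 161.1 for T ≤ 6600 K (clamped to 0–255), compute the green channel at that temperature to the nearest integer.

M_in = 10⁶/8912 = 112.21; M_out = 112.21 + (+45) = 157.21.
T_out = 10⁶/157.21 = 6361.0 K → 6360 K; t = 63.6.
G = 99.47·ln 63.6 − 161.1 = 99.47·4.1526 − 161.1 = 251.960.
Rounded: 252.

252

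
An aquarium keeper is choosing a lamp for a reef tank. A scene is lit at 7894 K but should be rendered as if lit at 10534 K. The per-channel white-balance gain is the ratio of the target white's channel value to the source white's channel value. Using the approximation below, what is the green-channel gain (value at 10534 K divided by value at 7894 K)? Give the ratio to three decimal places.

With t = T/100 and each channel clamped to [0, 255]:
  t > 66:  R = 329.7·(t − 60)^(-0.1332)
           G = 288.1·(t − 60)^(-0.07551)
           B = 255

At 7894 K (t = 78.94):
  G = 288.1·(78.94 − 60)^(-0.07551) = 288.1·18.94^(-0.07551) = 288.1·0.80084 = 230.722.
At 10534 K (t = 105.34):
  G = 288.1·(105.34 − 60)^(-0.07551) = 288.1·45.34^(-0.07551) = 288.1·0.74975 = 216.004.
Gain = 216.004 / 230.722 = 0.9362 → 0.936.

0.936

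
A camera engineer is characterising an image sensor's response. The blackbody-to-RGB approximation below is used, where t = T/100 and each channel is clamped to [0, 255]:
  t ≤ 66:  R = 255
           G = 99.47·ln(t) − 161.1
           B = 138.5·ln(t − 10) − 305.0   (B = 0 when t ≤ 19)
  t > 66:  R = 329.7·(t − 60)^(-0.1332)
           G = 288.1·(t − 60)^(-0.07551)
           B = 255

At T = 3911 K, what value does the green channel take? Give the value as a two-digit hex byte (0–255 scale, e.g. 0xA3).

0xCC

t = 3911/100 = 39.11; the t ≤ 66 branch applies.
G = 99.47·ln 39.11 − 161.1 = 99.47·3.6664 − 161.1 = 203.595.
Rounded: 204; in hex, 0xCC.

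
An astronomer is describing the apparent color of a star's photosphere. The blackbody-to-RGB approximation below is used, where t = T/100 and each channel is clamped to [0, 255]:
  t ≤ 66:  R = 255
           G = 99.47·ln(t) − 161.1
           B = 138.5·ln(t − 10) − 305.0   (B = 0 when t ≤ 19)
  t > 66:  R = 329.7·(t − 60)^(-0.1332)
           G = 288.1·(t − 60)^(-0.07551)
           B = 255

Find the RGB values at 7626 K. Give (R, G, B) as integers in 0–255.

t = 7626/100 = 76.26; the t > 66 branch applies.
R = 329.7·(76.26 − 60)^(-0.1332) = 329.7·16.26^(-0.1332) = 329.7·0.68973 = 227.404.
G = 288.1·(76.26 − 60)^(-0.07551) = 288.1·16.26^(-0.07551) = 288.1·0.81012 = 233.395.
B = 255 by definition for t > 66.
Rounded: (227, 233, 255).

(227, 233, 255)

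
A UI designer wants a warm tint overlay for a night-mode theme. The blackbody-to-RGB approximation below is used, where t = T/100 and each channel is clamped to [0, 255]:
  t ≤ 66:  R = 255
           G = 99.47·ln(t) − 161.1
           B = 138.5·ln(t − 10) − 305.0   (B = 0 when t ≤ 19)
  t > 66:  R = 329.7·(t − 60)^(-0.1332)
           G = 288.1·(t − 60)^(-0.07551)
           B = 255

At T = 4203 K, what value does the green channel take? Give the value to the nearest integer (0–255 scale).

t = 4203/100 = 42.03; the t ≤ 66 branch applies.
G = 99.47·ln 42.03 − 161.1 = 99.47·3.7384 − 161.1 = 210.757.
Rounded: 211.

211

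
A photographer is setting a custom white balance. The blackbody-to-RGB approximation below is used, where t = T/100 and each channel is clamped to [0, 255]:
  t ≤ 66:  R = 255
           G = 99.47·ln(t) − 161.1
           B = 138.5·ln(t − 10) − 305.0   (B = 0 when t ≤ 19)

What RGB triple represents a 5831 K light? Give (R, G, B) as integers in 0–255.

(255, 243, 232)

t = 5831/100 = 58.31; the t ≤ 66 branch applies.
R = 255 by definition for t ≤ 66.
G = 99.47·ln 58.31 − 161.1 = 99.47·4.0658 − 161.1 = 243.323.
B = 138.5·ln(58.31 − 10) − 305.0 = 138.5·ln 48.31 − 305.0 = 138.5·3.8776 − 305.0 = 232.053.
Rounded: (255, 243, 232).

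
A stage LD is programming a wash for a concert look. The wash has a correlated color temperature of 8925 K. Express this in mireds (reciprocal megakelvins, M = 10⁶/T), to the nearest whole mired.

112 mireds

M = 10⁶ / 8925 = 112.045 → 112 mireds.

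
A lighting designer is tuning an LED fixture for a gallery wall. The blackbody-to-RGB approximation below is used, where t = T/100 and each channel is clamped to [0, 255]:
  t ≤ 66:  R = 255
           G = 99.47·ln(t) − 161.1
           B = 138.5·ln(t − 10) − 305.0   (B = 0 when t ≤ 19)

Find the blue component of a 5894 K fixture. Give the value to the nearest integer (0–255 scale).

234

t = 5894/100 = 58.94; the t ≤ 66 branch applies.
B = 138.5·ln(58.94 − 10) − 305.0 = 138.5·ln 48.94 − 305.0 = 138.5·3.8906 − 305.0 = 233.847.
Rounded: 234.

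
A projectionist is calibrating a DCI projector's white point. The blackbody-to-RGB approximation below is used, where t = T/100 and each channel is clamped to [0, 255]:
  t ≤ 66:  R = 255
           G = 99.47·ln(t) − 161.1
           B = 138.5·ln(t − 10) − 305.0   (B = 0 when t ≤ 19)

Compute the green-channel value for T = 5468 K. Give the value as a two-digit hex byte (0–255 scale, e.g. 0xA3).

0xED

t = 5468/100 = 54.68; the t ≤ 66 branch applies.
G = 99.47·ln 54.68 − 161.1 = 99.47·4.0015 − 161.1 = 236.929.
Rounded: 237; in hex, 0xED.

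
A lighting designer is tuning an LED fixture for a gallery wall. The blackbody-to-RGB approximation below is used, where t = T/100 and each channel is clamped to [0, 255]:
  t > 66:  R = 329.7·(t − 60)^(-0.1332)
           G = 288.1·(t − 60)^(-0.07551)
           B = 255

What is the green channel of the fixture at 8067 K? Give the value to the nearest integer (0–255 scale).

229

t = 8067/100 = 80.67; the t > 66 branch applies.
G = 288.1·(80.67 − 60)^(-0.07551) = 288.1·20.67^(-0.07551) = 288.1·0.79557 = 229.204.
Rounded: 229.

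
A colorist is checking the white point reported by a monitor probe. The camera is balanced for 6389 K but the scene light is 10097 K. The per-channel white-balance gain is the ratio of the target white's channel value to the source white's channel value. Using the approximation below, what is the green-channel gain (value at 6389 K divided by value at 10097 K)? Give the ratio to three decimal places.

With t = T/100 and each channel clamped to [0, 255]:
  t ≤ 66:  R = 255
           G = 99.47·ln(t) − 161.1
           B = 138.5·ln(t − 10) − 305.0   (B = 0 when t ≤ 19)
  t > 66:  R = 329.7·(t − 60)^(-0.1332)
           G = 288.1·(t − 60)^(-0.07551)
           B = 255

1.160

At 10097 K (t = 100.97):
  G = 288.1·(100.97 − 60)^(-0.07551) = 288.1·40.97^(-0.07551) = 288.1·0.75551 = 217.664.
At 6389 K (t = 63.89):
  G = 99.47·ln 63.89 − 161.1 = 99.47·4.1572 − 161.1 = 252.413.
Gain = 252.413 / 217.664 = 1.1596 → 1.160.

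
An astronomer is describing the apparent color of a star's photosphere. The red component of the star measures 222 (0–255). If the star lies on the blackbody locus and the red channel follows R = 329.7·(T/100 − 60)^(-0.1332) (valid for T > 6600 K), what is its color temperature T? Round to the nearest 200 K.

8000 K

(t − 60)^(-0.1332) = 222/329.7 = 0.67334.
t − 60 = 0.67334^(1/-0.1332) = 0.67334^(-7.508) = 19.478, so t = 79.478.
T = 100·t = 7948 K → 8000 K to the nearest 200 K.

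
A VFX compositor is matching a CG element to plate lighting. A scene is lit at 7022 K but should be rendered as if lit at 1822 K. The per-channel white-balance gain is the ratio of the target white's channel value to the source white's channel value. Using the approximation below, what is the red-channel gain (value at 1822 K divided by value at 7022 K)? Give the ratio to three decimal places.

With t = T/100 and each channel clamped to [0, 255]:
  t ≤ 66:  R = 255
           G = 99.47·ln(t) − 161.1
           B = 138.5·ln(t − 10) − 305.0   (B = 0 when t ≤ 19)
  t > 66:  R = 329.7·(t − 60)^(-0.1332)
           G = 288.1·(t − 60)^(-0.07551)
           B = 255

1.054

At 7022 K (t = 70.22):
  R = 329.7·(70.22 − 60)^(-0.1332) = 329.7·10.22^(-0.1332) = 329.7·0.73374 = 241.913.
At 1822 K (t = 18.22):
  R = 255 by definition for t ≤ 66.
Gain = 255.000 / 241.913 = 1.0541 → 1.054.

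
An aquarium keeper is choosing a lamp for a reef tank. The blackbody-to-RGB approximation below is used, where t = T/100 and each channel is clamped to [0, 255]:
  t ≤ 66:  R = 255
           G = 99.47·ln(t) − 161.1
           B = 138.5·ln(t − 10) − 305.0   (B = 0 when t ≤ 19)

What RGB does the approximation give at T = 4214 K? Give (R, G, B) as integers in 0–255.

t = 4214/100 = 42.14; the t ≤ 66 branch applies.
R = 255 by definition for t ≤ 66.
G = 99.47·ln 42.14 − 161.1 = 99.47·3.7410 − 161.1 = 211.017.
B = 138.5·ln(42.14 − 10) − 305.0 = 138.5·ln 32.14 − 305.0 = 138.5·3.4701 − 305.0 = 175.609.
Rounded: (255, 211, 176).

(255, 211, 176)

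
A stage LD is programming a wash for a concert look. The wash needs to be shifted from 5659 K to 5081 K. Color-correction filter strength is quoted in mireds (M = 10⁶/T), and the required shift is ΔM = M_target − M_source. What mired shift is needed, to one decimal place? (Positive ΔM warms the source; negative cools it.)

M_source = 10⁶/5659 = 176.710; M_target = 10⁶/5081 = 196.812.
ΔM = 196.812 − 176.710 = 20.102 → +20.1 mireds, a warming shift.

+20.1 mireds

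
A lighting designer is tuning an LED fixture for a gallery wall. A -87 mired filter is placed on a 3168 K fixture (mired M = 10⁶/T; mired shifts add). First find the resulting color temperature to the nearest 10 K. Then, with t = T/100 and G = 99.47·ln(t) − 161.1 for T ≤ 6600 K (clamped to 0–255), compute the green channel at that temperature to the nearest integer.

M_in = 10⁶/3168 = 315.66; M_out = 315.66 + (-87) = 228.66.
T_out = 10⁶/228.66 = 4373.4 K → 4370 K; t = 43.7.
G = 99.47·ln 43.7 − 161.1 = 99.47·3.7773 − 161.1 = 214.633.
Rounded: 215.

215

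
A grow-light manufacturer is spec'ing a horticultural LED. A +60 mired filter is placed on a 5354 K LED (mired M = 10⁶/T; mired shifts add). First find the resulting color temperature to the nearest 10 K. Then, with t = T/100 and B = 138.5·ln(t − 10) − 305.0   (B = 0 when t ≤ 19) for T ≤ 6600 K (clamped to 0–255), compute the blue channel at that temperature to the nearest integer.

168

M_in = 10⁶/5354 = 186.78; M_out = 186.78 + (+60) = 246.78.
T_out = 10⁶/246.78 = 4052.3 K → 4050 K; t = 40.5.
B = 138.5·ln(40.5 − 10) − 305.0 = 138.5·ln 30.5 − 305.0 = 138.5·3.4177 − 305.0 = 168.355.
Rounded: 168.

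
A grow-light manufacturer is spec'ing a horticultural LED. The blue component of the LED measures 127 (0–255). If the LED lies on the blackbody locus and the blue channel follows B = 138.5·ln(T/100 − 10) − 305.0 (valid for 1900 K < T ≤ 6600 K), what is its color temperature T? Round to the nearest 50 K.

ln(t − 10) = (127 + 305.0) / 138.5 = 3.1191.
t − 10 = e^3.1191 = 22.627, so t = 32.627.
T = 100·t = 3263 K → 3250 K to the nearest 50 K.

3250 K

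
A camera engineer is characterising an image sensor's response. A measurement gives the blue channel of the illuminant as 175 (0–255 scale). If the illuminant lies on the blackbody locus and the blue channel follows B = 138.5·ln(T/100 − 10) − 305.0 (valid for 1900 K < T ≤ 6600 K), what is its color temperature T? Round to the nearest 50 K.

ln(t − 10) = (175 + 305.0) / 138.5 = 3.4657.
t − 10 = e^3.4657 = 31.999, so t = 41.999.
T = 100·t = 4200 K → 4200 K to the nearest 50 K.

4200 K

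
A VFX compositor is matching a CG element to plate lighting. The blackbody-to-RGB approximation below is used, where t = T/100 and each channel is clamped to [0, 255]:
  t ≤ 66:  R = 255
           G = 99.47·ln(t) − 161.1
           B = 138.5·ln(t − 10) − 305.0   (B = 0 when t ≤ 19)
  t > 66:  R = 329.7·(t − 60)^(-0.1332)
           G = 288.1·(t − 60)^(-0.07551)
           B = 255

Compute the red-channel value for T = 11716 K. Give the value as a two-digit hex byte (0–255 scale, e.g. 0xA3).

t = 11716/100 = 117.16; the t > 66 branch applies.
R = 329.7·(117.16 − 60)^(-0.1332) = 329.7·57.16^(-0.1332) = 329.7·0.58339 = 192.342.
Rounded: 192; in hex, 0xC0.

0xC0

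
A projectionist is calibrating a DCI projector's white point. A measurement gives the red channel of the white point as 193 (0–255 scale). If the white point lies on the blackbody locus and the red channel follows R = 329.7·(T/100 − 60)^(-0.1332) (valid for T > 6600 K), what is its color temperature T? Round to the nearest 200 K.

11600 K

(t − 60)^(-0.1332) = 193/329.7 = 0.58538.
t − 60 = 0.58538^(1/-0.1332) = 0.58538^(-7.508) = 55.713, so t = 115.713.
T = 100·t = 11571 K → 11600 K to the nearest 200 K.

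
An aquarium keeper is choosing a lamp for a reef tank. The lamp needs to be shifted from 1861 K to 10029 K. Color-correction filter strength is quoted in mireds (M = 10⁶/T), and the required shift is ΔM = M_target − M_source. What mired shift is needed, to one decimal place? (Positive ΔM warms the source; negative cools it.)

-437.6 mireds

M_source = 10⁶/1861 = 537.346; M_target = 10⁶/10029 = 99.711.
ΔM = 99.711 − 537.346 = -437.635 → -437.6 mireds, a cooling shift.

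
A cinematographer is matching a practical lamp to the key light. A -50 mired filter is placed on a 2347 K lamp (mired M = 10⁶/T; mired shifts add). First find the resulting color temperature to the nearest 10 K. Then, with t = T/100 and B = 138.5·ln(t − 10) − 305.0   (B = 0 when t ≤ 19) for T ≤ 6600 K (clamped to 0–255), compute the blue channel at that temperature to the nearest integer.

84

M_in = 10⁶/2347 = 426.08; M_out = 426.08 + (-50) = 376.08.
T_out = 10⁶/376.08 = 2659.0 K → 2660 K; t = 26.6.
B = 138.5·ln(26.6 − 10) − 305.0 = 138.5·ln 16.6 − 305.0 = 138.5·2.8094 − 305.0 = 84.102.
Rounded: 84.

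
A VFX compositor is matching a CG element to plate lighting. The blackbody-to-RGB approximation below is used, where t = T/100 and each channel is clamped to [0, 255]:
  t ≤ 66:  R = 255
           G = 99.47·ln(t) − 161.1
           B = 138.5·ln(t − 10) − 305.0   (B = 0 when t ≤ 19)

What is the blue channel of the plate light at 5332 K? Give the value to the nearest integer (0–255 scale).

t = 5332/100 = 53.32; the t ≤ 66 branch applies.
B = 138.5·ln(53.32 − 10) − 305.0 = 138.5·ln 43.32 − 305.0 = 138.5·3.7686 − 305.0 = 216.953.
Rounded: 217.

217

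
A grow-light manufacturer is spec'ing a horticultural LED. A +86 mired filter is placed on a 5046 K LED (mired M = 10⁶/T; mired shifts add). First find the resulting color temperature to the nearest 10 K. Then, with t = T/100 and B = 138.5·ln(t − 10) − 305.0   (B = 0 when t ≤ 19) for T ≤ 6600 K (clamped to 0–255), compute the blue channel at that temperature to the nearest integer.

M_in = 10⁶/5046 = 198.18; M_out = 198.18 + (+86) = 284.18.
T_out = 10⁶/284.18 = 3518.9 K → 3520 K; t = 35.2.
B = 138.5·ln(35.2 − 10) − 305.0 = 138.5·ln 25.2 − 305.0 = 138.5·3.2268 − 305.0 = 141.918.
Rounded: 142.

142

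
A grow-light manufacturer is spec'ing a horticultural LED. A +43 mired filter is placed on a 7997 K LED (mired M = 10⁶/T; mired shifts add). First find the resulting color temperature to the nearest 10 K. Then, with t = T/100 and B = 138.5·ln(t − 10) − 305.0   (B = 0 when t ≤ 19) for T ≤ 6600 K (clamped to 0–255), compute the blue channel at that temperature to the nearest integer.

235

M_in = 10⁶/7997 = 125.05; M_out = 125.05 + (+43) = 168.05.
T_out = 10⁶/168.05 = 5950.7 K → 5950 K; t = 59.5.
B = 138.5·ln(59.5 − 10) − 305.0 = 138.5·ln 49.5 − 305.0 = 138.5·3.9020 − 305.0 = 235.423.
Rounded: 235.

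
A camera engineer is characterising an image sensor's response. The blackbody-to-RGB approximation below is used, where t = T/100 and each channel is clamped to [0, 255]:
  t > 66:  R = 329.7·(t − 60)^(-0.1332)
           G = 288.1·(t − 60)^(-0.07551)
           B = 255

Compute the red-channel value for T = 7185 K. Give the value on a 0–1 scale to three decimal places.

t = 7185/100 = 71.85; the t > 66 branch applies.
R = 329.7·(71.85 − 60)^(-0.1332) = 329.7·11.85^(-0.1332) = 329.7·0.71942 = 237.192.
On a 0–1 scale: 237.192/255 = 0.9302 → 0.930.

0.930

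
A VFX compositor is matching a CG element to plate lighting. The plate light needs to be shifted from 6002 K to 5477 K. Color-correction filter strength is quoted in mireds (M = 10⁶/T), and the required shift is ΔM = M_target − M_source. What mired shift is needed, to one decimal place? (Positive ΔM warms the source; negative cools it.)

+16.0 mireds

M_source = 10⁶/6002 = 166.611; M_target = 10⁶/5477 = 182.582.
ΔM = 182.582 − 166.611 = 15.971 → +16.0 mireds, a warming shift.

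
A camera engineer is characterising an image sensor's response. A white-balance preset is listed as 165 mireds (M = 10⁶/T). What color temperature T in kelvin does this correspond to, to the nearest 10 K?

6060 K

T = 10⁶ / 165 = 6060.61 K → 6060 K.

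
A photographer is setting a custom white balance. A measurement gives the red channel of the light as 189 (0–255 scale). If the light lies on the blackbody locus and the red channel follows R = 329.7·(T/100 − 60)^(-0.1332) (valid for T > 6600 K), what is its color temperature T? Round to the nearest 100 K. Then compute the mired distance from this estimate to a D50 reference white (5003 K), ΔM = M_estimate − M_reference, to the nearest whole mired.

-120 mireds

(t − 60)^(-0.1332) = 189/329.7 = 0.57325.
t − 60 = 0.57325^(1/-0.1332) = 0.57325^(-7.508) = 65.199, so t = 125.199.
T = 100·t = 12520 K → 12500 K to the nearest 100 K.
M_estimate = 10⁶/12500 = 80.00; M_reference = 10⁶/5003 = 199.88.
ΔM = 80.00 − 199.88 = -119.88 → -120 mireds.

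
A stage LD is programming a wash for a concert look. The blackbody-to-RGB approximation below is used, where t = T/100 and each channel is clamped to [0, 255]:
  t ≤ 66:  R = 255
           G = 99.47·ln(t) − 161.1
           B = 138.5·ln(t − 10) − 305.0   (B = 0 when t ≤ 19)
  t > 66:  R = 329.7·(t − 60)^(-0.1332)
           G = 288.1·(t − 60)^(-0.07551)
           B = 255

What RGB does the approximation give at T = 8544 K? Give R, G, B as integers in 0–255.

R=214, G=226, B=255

t = 8544/100 = 85.44; the t > 66 branch applies.
R = 329.7·(85.44 − 60)^(-0.1332) = 329.7·25.44^(-0.1332) = 329.7·0.64981 = 214.242.
G = 288.1·(85.44 − 60)^(-0.07551) = 288.1·25.44^(-0.07551) = 288.1·0.78319 = 225.638.
B = 255 by definition for t > 66.
Rounded: (214, 226, 255).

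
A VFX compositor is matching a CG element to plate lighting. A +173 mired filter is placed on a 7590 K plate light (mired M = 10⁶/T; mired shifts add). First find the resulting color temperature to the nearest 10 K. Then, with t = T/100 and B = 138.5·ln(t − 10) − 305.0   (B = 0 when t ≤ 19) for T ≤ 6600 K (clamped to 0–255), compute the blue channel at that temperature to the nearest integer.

M_in = 10⁶/7590 = 131.75; M_out = 131.75 + (+173) = 304.75.
T_out = 10⁶/304.75 = 3281.4 K → 3280 K; t = 32.8.
B = 138.5·ln(32.8 − 10) − 305.0 = 138.5·ln 22.8 − 305.0 = 138.5·3.1268 − 305.0 = 128.056.
Rounded: 128.

128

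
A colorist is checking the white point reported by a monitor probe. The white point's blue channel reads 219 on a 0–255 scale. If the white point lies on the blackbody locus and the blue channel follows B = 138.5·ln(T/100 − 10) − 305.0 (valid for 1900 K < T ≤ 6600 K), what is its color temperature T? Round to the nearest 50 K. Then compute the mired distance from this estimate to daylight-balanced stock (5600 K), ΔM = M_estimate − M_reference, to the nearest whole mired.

ln(t − 10) = (219 + 305.0) / 138.5 = 3.7834.
t − 10 = e^3.7834 = 43.965, so t = 53.965.
T = 100·t = 5396 K → 5400 K to the nearest 50 K.
M_estimate = 10⁶/5400 = 185.19; M_reference = 10⁶/5600 = 178.57.
ΔM = 185.19 − 178.57 = 6.61 → +7 mireds.

+7 mireds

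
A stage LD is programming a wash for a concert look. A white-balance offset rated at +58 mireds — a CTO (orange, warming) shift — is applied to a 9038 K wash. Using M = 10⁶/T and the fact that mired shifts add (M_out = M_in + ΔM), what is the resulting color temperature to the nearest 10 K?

M_in = 10⁶/9038 = 110.64 mireds.
M_out = 110.64 + (+58) = 168.64 mireds.
T_out = 10⁶/168.64 = 5929.7 K → 5930 K.

5930 K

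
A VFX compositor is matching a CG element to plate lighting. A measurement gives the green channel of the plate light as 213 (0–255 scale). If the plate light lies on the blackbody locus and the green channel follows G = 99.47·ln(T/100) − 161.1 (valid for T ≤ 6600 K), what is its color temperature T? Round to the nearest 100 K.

ln t = (213 + 161.1) / 99.47 = 3.7609.
t = e^3.7609 = 42.989.
T = 100·t = 4299 K → 4300 K to the nearest 100 K.

4300 K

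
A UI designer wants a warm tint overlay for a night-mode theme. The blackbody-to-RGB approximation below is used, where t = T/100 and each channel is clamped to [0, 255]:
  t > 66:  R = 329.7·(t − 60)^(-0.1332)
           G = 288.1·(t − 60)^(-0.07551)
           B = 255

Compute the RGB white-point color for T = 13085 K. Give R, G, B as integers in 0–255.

R=187, G=209, B=255

t = 13085/100 = 130.85; the t > 66 branch applies.
R = 329.7·(130.85 − 60)^(-0.1332) = 329.7·70.85^(-0.1332) = 329.7·0.56694 = 186.919.
G = 288.1·(130.85 − 60)^(-0.07551) = 288.1·70.85^(-0.07551) = 288.1·0.72490 = 208.845.
B = 255 by definition for t > 66.
Rounded: (187, 209, 255).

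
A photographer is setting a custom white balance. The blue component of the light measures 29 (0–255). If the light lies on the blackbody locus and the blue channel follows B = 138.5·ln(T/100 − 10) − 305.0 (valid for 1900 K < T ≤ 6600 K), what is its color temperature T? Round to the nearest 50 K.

2100 K

ln(t − 10) = (29 + 305.0) / 138.5 = 2.4116.
t − 10 = e^2.4116 = 11.151, so t = 21.151.
T = 100·t = 2115 K → 2100 K to the nearest 50 K.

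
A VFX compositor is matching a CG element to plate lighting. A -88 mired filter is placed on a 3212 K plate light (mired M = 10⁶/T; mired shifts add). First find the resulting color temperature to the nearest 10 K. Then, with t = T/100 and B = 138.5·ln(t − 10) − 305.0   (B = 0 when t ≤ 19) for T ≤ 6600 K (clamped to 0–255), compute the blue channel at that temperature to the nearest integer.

187

M_in = 10⁶/3212 = 311.33; M_out = 311.33 + (-88) = 223.33.
T_out = 10⁶/223.33 = 4477.6 K → 4480 K; t = 44.8.
B = 138.5·ln(44.8 − 10) − 305.0 = 138.5·ln 34.8 − 305.0 = 138.5·3.5496 − 305.0 = 186.622.
Rounded: 187.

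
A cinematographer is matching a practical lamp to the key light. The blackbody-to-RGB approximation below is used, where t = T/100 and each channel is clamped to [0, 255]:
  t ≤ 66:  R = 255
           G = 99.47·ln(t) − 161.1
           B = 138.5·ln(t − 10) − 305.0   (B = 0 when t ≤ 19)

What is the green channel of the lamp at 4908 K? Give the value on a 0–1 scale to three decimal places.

t = 4908/100 = 49.08; the t ≤ 66 branch applies.
G = 99.47·ln 49.08 − 161.1 = 99.47·3.8935 − 161.1 = 226.182.
On a 0–1 scale: 226.182/255 = 0.8870 → 0.887.

0.887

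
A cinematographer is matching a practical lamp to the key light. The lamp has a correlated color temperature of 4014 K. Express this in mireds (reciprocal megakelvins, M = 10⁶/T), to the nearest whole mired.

M = 10⁶ / 4014 = 249.128 → 249 mireds.

249 mireds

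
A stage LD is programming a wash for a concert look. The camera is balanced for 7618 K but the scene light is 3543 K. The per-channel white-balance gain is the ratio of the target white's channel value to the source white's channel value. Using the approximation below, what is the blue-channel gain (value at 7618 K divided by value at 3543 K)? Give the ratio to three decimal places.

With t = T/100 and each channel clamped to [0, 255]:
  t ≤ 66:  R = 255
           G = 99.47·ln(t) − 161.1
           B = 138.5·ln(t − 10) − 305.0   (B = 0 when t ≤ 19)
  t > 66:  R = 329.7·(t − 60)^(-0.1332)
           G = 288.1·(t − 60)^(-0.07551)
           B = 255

1.781

At 3543 K (t = 35.43):
  B = 138.5·ln(35.43 − 10) − 305.0 = 138.5·ln 25.43 − 305.0 = 138.5·3.2359 − 305.0 = 143.176.
At 7618 K (t = 76.18):
  B = 255 by definition for t > 66.
Gain = 255.000 / 143.176 = 1.7810 → 1.781.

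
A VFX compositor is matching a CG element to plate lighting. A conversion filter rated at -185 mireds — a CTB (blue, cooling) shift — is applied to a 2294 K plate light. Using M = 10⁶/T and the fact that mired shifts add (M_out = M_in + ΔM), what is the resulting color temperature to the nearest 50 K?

4000 K

M_in = 10⁶/2294 = 435.92 mireds.
M_out = 435.92 + (-185) = 250.92 mireds.
T_out = 10⁶/250.92 = 3985.3 K → 4000 K.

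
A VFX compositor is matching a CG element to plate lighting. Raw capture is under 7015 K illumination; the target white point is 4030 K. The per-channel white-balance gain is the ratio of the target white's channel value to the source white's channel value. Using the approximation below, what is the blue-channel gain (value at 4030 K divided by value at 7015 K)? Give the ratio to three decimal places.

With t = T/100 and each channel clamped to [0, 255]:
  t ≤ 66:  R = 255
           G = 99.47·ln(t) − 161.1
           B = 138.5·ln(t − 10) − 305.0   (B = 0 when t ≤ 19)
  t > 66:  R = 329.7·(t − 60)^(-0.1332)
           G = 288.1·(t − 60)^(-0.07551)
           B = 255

At 7015 K (t = 70.15):
  B = 255 by definition for t > 66.
At 4030 K (t = 40.3):
  B = 138.5·ln(40.3 − 10) − 305.0 = 138.5·ln 30.3 − 305.0 = 138.5·3.4111 − 305.0 = 167.444.
Gain = 167.444 / 255.000 = 0.6566 → 0.657.

0.657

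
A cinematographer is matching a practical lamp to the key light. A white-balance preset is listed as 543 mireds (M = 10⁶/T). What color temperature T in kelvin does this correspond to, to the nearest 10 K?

T = 10⁶ / 543 = 1841.62 K → 1840 K.

1840 K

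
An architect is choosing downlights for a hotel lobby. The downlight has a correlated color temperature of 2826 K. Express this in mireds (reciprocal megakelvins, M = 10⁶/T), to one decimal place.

M = 10⁶ / 2826 = 353.857 → 353.9 mireds.

353.9 mireds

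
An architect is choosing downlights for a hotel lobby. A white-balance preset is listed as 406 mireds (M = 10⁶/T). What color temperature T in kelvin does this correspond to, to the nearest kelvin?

2463 K

T = 10⁶ / 406 = 2463.05 K → 2463 K.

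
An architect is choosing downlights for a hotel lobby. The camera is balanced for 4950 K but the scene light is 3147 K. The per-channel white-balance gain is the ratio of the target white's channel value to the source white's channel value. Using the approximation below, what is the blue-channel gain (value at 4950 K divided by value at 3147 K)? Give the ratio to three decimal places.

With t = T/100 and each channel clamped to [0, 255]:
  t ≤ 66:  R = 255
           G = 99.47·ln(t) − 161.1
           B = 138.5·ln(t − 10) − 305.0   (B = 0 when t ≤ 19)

At 3147 K (t = 31.47):
  B = 138.5·ln(31.47 − 10) − 305.0 = 138.5·ln 21.47 − 305.0 = 138.5·3.0667 − 305.0 = 119.732.
At 4950 K (t = 49.5):
  B = 138.5·ln(49.5 − 10) − 305.0 = 138.5·ln 39.5 − 305.0 = 138.5·3.6763 − 305.0 = 204.168.
Gain = 204.168 / 119.732 = 1.7052 → 1.705.

1.705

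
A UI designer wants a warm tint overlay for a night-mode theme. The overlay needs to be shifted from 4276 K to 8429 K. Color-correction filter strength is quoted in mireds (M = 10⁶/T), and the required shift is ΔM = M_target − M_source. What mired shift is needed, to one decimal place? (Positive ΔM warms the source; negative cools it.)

-115.2 mireds

M_source = 10⁶/4276 = 233.863; M_target = 10⁶/8429 = 118.638.
ΔM = 118.638 − 233.863 = -115.225 → -115.2 mireds, a cooling shift.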